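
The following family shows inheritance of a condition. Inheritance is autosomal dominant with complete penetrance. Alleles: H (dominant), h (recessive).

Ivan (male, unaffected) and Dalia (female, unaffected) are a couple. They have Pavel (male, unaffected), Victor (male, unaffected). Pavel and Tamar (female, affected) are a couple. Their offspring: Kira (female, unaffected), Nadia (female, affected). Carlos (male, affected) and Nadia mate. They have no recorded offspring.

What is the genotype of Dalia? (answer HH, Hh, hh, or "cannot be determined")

Dalia is unaffected, so Dalia is hh.

hh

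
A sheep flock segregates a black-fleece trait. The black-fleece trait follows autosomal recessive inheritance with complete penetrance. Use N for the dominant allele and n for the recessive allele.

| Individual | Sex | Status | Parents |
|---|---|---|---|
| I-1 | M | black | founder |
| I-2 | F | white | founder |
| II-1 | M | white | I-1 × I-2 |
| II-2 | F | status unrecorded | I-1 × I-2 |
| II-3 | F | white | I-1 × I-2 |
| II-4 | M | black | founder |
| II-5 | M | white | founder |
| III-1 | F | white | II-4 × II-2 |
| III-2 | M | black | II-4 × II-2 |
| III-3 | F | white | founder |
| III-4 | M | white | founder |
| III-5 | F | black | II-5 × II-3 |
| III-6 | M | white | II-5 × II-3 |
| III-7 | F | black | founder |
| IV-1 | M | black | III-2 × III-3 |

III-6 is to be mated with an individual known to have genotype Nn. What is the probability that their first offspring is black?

II-5 is white so carries N and passed n to III-5 (nn), so II-5 is Nn.
II-3 is white so carries N and received n from I-1 (nn), so II-3 is Nn.
III-6 is a white offspring of II-5 (Nn) × II-3 (Nn), whose cross gives 1/4 NN : 1/2 Nn : 1/4 nn; conditioning on being white, III-6 is NN with probability 1/3, Nn with probability 2/3.
Summing over parental genotype combinations, P(offspring is black) = 2/3·1/4 = 1/6.

1/6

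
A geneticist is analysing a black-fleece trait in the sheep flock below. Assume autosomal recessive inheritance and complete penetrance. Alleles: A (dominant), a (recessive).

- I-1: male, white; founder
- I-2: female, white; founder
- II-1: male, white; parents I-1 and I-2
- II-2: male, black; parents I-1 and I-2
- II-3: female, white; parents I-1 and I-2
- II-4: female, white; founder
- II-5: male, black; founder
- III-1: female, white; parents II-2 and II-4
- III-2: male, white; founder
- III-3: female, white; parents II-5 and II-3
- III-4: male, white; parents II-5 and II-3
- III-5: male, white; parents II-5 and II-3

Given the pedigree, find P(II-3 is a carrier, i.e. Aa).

1/5

I-1 is white so carries A and passed a to II-2 (aa), so I-1 is Aa.
I-2 is white so carries A and passed a to II-2 (aa), so I-2 is Aa.
Their cross gives offspring ratios 1/4 AA : 1/2 Aa : 1/4 aa. Conditioning on II-3 being white, P(Aa) = 1/2 / 3/4 = 2/3 before taking II-3's own offspring into account.
II-5 is black, so II-5 is aa.
Now use II-3's offspring. Probability of each recorded status — white daughter III-3: 1/2 if II-3 is Aa, 1 if AA; white son III-4: 1/2 if II-3 is Aa, 1 if AA; white son III-5: 1/2 if II-3 is Aa, 1 if AA.
Bayes: P(Aa) = 2/3·1/8 / (2/3·1/8 + 1/3·1) = 1/5.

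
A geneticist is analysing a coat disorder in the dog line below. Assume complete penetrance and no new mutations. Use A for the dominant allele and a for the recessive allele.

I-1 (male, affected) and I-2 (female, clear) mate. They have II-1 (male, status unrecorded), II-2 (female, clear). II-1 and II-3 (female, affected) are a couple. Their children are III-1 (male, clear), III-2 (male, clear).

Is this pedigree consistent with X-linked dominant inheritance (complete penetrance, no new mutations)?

Under X-linked dominant, II-2 (clear, female) cannot arise from I-1 (affected) × I-2 (clear).

No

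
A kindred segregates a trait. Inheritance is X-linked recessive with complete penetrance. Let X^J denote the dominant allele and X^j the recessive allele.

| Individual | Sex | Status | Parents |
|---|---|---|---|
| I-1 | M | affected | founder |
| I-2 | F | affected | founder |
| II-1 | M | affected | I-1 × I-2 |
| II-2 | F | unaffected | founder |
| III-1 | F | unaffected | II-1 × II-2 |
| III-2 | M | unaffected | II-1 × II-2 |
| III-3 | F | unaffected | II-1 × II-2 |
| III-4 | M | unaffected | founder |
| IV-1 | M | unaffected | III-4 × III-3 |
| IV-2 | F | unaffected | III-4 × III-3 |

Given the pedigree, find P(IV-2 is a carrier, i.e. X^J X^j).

1/2

III-4 is unaffected, so III-4 is X^J Y.
III-3 is unaffected so carries J and received j from II-1 (X^j Y), so III-3 is X^J X^j.
Their cross gives offspring ratios 1/2 X^J X^J : 1/2 X^J X^j. Conditioning on IV-2 being unaffected, P(X^J X^j) = 1/2 / 1 = 1/2.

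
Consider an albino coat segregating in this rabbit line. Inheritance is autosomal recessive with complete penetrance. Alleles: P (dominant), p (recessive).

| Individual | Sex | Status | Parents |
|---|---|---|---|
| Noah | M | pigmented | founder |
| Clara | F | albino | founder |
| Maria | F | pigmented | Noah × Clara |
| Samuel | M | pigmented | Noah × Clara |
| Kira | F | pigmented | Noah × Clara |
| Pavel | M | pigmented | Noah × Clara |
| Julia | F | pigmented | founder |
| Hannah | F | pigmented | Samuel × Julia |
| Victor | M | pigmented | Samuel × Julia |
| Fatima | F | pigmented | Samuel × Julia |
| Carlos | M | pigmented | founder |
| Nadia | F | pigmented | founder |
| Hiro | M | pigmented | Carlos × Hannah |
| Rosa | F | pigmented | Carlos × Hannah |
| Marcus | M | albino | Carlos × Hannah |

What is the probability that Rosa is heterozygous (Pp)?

Carlos is pigmented so carries P and passed p to Marcus (pp), so Carlos is Pp.
Hannah is pigmented so carries P and passed p to Marcus (pp), so Hannah is Pp.
Their cross gives offspring ratios 1/4 PP : 1/2 Pp : 1/4 pp. Conditioning on Rosa being pigmented, P(Pp) = 1/2 / 3/4 = 2/3.

2/3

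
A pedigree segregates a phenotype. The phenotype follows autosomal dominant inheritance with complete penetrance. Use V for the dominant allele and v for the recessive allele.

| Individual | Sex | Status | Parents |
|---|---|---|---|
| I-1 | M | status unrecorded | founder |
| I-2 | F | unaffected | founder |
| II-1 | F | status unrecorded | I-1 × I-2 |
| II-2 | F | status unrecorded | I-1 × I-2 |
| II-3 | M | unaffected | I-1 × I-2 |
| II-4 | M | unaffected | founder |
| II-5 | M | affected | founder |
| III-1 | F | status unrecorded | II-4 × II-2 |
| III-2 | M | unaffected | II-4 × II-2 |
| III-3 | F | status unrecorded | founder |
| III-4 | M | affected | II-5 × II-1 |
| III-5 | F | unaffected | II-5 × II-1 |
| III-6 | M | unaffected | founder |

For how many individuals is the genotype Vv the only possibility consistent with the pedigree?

Obligate heterozygotes: II-5 is affected so carries V and passed v to III-5 (vv), so II-5 is Vv.
Every other individual is either homozygous by phenotype or has at least one consistent homozygous assignment, so the count is 1.

1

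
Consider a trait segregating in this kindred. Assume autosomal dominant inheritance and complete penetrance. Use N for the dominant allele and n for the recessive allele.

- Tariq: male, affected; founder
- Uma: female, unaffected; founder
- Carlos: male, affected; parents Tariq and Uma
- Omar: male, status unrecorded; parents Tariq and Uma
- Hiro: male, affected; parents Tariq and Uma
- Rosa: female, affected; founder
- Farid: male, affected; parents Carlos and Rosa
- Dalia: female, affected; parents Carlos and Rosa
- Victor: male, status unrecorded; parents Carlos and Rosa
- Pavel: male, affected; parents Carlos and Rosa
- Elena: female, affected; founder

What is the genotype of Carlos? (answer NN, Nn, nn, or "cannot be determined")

From phenotype alone, Carlos is NN or Nn.
Carlos is affected so carries N and received n from Uma (nn), so Carlos is Nn.

Nn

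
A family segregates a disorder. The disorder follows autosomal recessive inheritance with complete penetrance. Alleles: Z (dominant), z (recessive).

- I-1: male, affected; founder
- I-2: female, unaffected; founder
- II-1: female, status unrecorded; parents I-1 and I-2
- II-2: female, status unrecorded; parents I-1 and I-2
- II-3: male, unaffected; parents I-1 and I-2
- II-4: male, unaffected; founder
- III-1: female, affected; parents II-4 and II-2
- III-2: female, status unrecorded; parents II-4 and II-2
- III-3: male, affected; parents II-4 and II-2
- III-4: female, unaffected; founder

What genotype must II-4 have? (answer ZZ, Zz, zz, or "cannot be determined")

From phenotype alone, II-4 is ZZ or Zz.
II-4 is unaffected so carries Z and passed z to III-1 (zz), so II-4 is Zz.

Zz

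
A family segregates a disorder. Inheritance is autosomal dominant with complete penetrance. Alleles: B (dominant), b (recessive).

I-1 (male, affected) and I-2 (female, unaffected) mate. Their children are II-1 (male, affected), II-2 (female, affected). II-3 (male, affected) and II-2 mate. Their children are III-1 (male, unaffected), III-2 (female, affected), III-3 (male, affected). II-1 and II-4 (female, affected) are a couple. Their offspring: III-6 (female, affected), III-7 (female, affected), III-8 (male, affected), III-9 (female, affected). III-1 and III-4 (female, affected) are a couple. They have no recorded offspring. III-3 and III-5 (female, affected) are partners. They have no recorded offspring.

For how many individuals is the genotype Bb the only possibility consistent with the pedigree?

Obligate heterozygotes: II-1 is affected so carries B and received b from I-2 (bb), so II-1 is Bb; II-2 is affected so carries B and received b from I-2 (bb), so II-2 is Bb; II-3 is affected so carries B and passed b to III-1 (bb), so II-3 is Bb.
Every other individual is either homozygous by phenotype or has at least one consistent homozygous assignment, so the count is 3.

3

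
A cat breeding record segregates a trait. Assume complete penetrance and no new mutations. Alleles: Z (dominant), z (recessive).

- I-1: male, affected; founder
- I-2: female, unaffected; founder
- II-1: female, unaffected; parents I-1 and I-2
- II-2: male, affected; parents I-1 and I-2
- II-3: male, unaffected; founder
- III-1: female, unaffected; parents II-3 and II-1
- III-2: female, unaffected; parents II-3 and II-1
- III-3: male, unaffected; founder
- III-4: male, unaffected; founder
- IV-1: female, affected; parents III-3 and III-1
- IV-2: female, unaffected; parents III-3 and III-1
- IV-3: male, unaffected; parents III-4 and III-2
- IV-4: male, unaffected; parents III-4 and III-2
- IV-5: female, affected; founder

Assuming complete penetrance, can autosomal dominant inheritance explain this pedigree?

No

Under autosomal dominant, IV-1 (affected, female) cannot arise from III-3 (unaffected) × III-1 (unaffected).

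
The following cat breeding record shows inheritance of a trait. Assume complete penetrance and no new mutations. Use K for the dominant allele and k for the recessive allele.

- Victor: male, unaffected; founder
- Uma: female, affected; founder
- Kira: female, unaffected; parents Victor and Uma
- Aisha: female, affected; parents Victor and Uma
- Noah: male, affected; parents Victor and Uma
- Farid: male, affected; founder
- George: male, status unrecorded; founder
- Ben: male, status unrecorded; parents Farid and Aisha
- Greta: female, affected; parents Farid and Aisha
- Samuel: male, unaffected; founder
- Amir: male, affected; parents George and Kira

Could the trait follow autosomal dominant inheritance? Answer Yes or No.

Yes

A consistent assignment under autosomal dominant exists: Victor kk, Uma Kk, Kira kk, Aisha Kk, Noah Kk, Farid KK, George KK, Ben KK, Greta KK, Samuel kk, Amir Kk.
In this assignment every recorded phenotype matches its genotype and every non-founder's genotype is obtainable from its parents' genotypes, so the pedigree is consistent.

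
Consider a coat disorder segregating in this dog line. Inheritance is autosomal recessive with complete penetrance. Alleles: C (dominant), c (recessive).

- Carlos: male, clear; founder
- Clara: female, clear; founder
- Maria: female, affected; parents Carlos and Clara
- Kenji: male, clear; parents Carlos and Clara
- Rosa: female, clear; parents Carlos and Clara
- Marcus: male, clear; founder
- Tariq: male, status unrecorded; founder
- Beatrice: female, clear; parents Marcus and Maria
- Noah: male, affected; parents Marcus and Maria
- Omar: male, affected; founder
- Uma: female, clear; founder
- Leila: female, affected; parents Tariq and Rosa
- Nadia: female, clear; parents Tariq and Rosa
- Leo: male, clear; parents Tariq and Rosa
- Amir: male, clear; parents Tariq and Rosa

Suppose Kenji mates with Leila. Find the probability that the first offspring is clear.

Carlos is clear so carries C and passed c to Maria (cc), so Carlos is Cc.
Clara is clear so carries C and passed c to Maria (cc), so Clara is Cc.
Kenji is a clear offspring of Carlos (Cc) × Clara (Cc), whose cross gives 1/4 CC : 1/2 Cc : 1/4 cc; conditioning on being clear, Kenji is CC with probability 1/3, Cc with probability 2/3.
Leila is affected, so Leila is cc.
Summing over parental genotype combinations, P(offspring is clear) = 1/3·1 + 2/3·1/2 = 2/3.

2/3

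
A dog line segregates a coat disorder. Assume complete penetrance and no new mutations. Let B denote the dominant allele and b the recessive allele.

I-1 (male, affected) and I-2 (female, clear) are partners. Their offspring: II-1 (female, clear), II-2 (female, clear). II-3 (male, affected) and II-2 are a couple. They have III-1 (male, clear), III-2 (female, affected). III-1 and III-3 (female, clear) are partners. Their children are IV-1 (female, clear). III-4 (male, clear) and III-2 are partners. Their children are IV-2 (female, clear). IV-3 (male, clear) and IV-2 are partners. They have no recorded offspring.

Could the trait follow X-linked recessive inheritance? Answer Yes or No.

A consistent assignment under X-linked recessive exists: I-1 X^b Y, I-2 X^B X^B, II-1 X^B X^b, II-2 X^B X^b, II-3 X^b Y, III-1 X^B Y, III-2 X^b X^b, III-3 X^B X^B, III-4 X^B Y, IV-1 X^B X^B, IV-2 X^B X^b, IV-3 X^B Y.
In this assignment every recorded phenotype matches its genotype and every non-founder's genotype is obtainable from its parents' genotypes, so the pedigree is consistent.

Yes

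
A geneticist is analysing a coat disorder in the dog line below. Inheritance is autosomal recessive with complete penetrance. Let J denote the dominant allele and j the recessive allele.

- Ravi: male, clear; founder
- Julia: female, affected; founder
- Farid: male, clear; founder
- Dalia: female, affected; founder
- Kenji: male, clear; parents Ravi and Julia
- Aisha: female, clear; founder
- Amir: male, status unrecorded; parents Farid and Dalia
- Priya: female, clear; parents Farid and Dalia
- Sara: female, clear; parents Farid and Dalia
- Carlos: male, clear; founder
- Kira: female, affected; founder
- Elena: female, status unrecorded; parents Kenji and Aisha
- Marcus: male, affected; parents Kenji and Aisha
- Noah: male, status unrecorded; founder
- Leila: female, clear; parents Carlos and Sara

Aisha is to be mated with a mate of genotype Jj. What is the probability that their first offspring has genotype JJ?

Aisha is clear so carries J and passed j to Marcus (jj), so Aisha is Jj.
The cross gives 1/4 JJ : 1/2 Jj : 1/4 jj, so P(offspring has genotype JJ) = 1/4.

1/4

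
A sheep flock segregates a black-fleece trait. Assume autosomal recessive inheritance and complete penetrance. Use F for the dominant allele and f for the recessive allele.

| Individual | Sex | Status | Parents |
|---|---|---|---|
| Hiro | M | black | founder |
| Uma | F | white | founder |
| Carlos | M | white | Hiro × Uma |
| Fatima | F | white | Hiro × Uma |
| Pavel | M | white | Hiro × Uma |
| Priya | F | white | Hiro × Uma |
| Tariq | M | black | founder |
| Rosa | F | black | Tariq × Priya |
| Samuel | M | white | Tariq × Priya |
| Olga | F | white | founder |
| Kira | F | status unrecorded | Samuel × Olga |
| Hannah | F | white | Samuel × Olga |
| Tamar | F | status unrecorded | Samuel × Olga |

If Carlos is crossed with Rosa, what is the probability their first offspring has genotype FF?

Carlos is white so carries F and received f from Hiro (ff), so Carlos is Ff.
Rosa is black, so Rosa is ff.
The cross gives 1/2 Ff : 1/2 ff, so P(offspring has genotype FF) = 0.

0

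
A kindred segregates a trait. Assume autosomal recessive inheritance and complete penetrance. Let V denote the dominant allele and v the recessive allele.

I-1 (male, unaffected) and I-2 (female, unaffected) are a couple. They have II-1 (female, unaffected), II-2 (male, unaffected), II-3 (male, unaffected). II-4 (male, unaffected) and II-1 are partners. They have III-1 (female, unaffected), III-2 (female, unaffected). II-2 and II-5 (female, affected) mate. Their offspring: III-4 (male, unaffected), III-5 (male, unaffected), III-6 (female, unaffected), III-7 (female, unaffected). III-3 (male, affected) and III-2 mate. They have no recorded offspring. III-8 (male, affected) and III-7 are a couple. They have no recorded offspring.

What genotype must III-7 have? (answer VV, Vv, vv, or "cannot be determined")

From phenotype alone, III-7 is VV or Vv.
III-7 is unaffected so carries V and received v from II-5 (vv), so III-7 is Vv.

Vv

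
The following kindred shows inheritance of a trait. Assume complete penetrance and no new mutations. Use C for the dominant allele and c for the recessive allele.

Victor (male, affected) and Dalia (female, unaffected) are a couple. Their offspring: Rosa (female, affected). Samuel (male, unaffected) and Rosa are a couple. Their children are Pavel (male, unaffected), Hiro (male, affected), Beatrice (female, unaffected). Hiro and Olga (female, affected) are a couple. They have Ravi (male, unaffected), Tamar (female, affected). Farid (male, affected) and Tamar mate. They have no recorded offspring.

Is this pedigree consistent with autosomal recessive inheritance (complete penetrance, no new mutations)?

Under autosomal recessive, Ravi (unaffected, male) cannot arise from Hiro (affected) × Olga (affected).

No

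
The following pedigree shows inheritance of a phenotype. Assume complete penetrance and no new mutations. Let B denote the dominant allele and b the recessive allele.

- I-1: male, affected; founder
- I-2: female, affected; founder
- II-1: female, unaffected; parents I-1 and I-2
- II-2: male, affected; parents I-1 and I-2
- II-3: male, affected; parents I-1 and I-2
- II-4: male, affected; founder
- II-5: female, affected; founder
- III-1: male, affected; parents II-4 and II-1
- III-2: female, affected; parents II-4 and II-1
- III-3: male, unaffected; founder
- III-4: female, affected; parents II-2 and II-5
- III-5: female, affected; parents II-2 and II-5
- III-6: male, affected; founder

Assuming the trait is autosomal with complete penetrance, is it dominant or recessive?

dominant

I-1 and I-2 are both affected yet have an unaffected child II-1. Under a recessive model two affected parents are homozygous and every child would be affected, so the trait cannot be recessive.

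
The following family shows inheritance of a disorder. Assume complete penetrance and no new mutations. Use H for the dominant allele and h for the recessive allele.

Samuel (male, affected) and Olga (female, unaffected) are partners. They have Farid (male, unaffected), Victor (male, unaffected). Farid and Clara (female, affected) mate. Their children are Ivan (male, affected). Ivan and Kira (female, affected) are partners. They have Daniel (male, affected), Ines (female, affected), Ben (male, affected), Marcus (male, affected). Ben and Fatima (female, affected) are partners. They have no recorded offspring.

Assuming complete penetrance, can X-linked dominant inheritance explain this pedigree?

A consistent assignment under X-linked dominant exists: Samuel X^H Y, Olga X^h X^h, Farid X^h Y, Victor X^h Y, Clara X^H X^H, Ivan X^H Y, Kira X^H X^H, Daniel X^H Y, Ines X^H X^H, Ben X^H Y, Marcus X^H Y, Fatima X^H X^H.
In this assignment every recorded phenotype matches its genotype and every non-founder's genotype is obtainable from its parents' genotypes, so the pedigree is consistent.

Yes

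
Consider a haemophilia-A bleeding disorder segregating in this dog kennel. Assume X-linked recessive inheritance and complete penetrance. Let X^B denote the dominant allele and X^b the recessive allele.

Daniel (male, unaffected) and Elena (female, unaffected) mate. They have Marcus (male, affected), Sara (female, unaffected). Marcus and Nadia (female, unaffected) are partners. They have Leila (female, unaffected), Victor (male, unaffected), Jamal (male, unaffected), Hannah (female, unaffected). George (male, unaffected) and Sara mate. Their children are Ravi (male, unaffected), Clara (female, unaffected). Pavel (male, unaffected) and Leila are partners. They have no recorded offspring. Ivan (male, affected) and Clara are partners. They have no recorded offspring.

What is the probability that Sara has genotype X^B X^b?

1/3

Daniel is unaffected, so Daniel is X^B Y.
Elena is unaffected so carries B and passed b to Marcus (X^b Y), so Elena is X^B X^b.
Their cross gives offspring ratios 1/2 X^B X^B : 1/2 X^B X^b. Conditioning on Sara being unaffected, P(X^B X^b) = 1/2 / 1 = 1/2 before taking Sara's own offspring into account.
George is unaffected, so George is X^B Y.
Now use Sara's offspring. Probability of each recorded status — unaffected son Ravi: 1/2 if Sara is X^B X^b, 1 if X^B X^B. (Clara: equally likely either way, so uninformative.)
Bayes: P(X^B X^b) = 1/2·1/2 / (1/2·1/2 + 1/2·1) = 1/3.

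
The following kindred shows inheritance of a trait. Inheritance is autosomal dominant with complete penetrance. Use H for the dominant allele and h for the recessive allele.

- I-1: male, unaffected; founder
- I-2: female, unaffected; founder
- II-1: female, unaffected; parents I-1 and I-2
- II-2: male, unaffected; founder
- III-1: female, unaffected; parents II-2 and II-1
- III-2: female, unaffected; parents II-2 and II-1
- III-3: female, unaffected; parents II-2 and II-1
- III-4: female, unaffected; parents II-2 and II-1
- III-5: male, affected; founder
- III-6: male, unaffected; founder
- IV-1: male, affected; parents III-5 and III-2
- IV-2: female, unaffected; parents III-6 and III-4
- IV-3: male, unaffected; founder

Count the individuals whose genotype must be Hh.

1

Obligate heterozygotes: IV-1 is affected so carries H and received h from III-2 (hh), so IV-1 is Hh.
Every other individual is either homozygous by phenotype or has at least one consistent homozygous assignment, so the count is 1.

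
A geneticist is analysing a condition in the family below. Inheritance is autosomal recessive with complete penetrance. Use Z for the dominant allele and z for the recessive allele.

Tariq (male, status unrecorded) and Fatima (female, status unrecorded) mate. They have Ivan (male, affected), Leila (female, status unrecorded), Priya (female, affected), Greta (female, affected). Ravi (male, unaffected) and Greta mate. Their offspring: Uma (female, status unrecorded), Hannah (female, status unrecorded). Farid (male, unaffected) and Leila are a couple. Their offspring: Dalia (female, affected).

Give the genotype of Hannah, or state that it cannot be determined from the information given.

cannot be determined

Hannah's phenotype is unrecorded, and no parent or child forces a single allele at both positions; consistent genotype assignments exist with Hannah as Zz or zz.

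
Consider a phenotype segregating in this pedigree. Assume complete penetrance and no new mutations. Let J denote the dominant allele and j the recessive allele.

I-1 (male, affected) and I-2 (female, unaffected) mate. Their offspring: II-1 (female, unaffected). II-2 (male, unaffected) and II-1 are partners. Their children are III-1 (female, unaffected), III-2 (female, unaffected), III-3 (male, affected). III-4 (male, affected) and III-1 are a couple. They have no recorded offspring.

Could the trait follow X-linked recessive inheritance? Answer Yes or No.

A consistent assignment under X-linked recessive exists: I-1 X^j Y, I-2 X^J X^J, II-1 X^J X^j, II-2 X^J Y, III-1 X^J X^J, III-2 X^J X^J, III-3 X^j Y, III-4 X^j Y.
In this assignment every recorded phenotype matches its genotype and every non-founder's genotype is obtainable from its parents' genotypes, so the pedigree is consistent.

Yes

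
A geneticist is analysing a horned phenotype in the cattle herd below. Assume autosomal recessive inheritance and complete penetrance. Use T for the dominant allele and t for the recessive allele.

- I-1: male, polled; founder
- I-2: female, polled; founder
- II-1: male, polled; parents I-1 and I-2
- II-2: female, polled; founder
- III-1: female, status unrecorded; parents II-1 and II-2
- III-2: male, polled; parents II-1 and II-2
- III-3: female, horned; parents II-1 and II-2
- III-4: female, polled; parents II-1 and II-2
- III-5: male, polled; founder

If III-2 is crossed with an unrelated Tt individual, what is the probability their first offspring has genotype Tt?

1/2

II-1 is polled so carries T and passed t to III-3 (tt), so II-1 is Tt.
II-2 is polled so carries T and passed t to III-3 (tt), so II-2 is Tt.
III-2 is a polled offspring of II-1 (Tt) × II-2 (Tt), whose cross gives 1/4 TT : 1/2 Tt : 1/4 tt; conditioning on being polled, III-2 is TT with probability 1/3, Tt with probability 2/3.
Summing over parental genotype combinations, P(offspring has genotype Tt) = 1/3·1/2 + 2/3·1/2 = 1/2.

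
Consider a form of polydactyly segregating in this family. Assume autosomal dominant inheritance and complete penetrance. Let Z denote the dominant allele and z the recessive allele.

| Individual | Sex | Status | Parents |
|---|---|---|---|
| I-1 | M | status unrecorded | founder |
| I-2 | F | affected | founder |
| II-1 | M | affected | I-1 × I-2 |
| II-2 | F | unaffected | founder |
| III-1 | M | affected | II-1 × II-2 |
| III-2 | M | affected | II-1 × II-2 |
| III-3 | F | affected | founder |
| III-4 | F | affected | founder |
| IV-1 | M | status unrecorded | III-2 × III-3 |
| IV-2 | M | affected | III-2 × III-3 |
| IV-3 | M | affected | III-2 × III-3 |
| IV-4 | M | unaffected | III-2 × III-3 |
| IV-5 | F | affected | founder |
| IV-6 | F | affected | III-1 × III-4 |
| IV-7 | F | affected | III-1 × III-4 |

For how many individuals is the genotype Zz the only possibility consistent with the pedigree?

3

Obligate heterozygotes: III-1 is affected so carries Z and received z from II-2 (zz), so III-1 is Zz; III-2 is affected so carries Z and received z from II-2 (zz), so III-2 is Zz; III-3 is affected so carries Z and passed z to IV-4 (zz), so III-3 is Zz.
Every other individual is either homozygous by phenotype or has at least one consistent homozygous assignment, so the count is 3.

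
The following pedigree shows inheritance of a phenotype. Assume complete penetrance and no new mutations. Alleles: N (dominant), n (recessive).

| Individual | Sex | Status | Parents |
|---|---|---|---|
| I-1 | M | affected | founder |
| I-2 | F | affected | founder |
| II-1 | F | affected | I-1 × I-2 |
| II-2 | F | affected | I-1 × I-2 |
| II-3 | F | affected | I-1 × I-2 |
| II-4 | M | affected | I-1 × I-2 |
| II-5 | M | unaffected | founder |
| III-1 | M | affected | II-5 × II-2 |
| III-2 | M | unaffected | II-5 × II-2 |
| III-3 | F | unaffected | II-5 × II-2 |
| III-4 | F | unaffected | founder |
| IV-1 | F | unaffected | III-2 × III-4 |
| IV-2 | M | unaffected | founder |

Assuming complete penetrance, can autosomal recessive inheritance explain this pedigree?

A consistent assignment under autosomal recessive exists: I-1 nn, I-2 nn, II-1 nn, II-2 nn, II-3 nn, II-4 nn, II-5 Nn, III-1 nn, III-2 Nn, III-3 Nn, III-4 NN, IV-1 NN, IV-2 NN.
In this assignment every recorded phenotype matches its genotype and every non-founder's genotype is obtainable from its parents' genotypes, so the pedigree is consistent.

Yes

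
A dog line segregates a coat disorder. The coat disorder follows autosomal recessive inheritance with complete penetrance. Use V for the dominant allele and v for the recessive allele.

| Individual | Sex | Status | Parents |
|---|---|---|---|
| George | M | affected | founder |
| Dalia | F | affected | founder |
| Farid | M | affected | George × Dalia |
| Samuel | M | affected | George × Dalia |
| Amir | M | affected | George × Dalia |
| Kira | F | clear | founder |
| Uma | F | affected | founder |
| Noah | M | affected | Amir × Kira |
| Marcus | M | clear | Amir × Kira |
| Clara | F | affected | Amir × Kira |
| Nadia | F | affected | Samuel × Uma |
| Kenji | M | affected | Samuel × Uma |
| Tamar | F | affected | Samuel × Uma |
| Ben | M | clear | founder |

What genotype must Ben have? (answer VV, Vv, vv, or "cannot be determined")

Ben's phenotype allows VV or Vv, and no parent or child forces a single allele at both positions; consistent genotype assignments exist with Ben as VV or Vv.

cannot be determined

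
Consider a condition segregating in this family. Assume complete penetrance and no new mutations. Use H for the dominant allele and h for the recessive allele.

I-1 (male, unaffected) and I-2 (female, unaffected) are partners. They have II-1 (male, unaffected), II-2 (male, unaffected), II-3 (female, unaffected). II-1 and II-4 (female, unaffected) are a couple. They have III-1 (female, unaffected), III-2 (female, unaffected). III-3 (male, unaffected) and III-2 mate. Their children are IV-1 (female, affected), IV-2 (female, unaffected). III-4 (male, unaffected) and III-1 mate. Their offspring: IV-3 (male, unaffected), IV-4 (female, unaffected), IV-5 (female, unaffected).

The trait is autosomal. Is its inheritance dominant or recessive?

recessive

III-3 and III-2 are both unaffected yet have an affected child IV-1. Under dominance, an affected child requires at least one affected parent, so the trait cannot be dominant.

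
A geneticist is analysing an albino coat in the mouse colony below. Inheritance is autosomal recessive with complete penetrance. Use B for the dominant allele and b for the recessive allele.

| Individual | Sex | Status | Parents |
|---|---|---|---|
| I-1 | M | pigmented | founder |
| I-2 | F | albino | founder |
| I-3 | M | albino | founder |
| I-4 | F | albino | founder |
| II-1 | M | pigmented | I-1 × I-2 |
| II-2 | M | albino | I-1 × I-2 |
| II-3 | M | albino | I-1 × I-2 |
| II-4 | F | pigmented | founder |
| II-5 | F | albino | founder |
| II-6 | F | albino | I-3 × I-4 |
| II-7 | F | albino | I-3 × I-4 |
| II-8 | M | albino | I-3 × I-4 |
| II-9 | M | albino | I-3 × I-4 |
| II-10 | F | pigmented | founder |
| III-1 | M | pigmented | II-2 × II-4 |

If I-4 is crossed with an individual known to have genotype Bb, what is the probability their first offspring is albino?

1/2

I-4 is albino, so I-4 is bb.
The cross gives 1/2 Bb : 1/2 bb, so P(offspring is albino) = 1/2.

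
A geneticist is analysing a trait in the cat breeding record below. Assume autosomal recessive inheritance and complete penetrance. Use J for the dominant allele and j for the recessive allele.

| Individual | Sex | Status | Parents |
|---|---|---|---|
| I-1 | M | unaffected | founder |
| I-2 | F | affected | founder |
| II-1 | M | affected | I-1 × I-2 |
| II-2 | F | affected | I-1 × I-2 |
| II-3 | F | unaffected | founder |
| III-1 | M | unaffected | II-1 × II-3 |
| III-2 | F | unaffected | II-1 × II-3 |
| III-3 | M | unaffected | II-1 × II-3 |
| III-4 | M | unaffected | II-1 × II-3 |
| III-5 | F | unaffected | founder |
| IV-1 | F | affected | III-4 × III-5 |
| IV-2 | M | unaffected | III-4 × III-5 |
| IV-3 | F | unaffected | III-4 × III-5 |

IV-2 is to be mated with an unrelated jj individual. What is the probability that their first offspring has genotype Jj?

2/3

III-4 is unaffected so carries J and received j from II-1 (jj), so III-4 is Jj.
III-5 is unaffected so carries J and passed j to IV-1 (jj), so III-5 is Jj.
IV-2 is an unaffected offspring of III-4 (Jj) × III-5 (Jj), whose cross gives 1/4 JJ : 1/2 Jj : 1/4 jj; conditioning on being unaffected, IV-2 is JJ with probability 1/3, Jj with probability 2/3.
Summing over parental genotype combinations, P(offspring has genotype Jj) = 1/3·1 + 2/3·1/2 = 2/3.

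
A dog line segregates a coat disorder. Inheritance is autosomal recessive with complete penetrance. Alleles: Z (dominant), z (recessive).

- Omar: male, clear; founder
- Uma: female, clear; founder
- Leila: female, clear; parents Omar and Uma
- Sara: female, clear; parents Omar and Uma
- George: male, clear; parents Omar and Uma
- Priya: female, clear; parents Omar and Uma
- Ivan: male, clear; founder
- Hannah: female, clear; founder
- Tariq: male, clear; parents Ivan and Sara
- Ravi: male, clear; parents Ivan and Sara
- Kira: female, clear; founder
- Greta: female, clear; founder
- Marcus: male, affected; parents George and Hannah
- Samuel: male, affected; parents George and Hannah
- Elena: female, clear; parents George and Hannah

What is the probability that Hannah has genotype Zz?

Hannah is clear so carries Z and passed z to Marcus (zz), so Hannah is Zz, giving P(Zz) = 1.

1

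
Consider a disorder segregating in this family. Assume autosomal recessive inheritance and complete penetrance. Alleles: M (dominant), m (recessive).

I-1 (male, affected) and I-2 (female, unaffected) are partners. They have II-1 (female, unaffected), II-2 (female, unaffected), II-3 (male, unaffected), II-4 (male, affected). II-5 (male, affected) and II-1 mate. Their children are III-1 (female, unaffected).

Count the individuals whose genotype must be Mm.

Obligate heterozygotes: I-2 is unaffected so carries M and passed m to II-4 (mm), so I-2 is Mm; II-1 is unaffected so carries M and received m from I-1 (mm), so II-1 is Mm; II-2 is unaffected so carries M and received m from I-1 (mm), so II-2 is Mm; II-3 is unaffected so carries M and received m from I-1 (mm), so II-3 is Mm; III-1 is unaffected so carries M and received m from II-5 (mm), so III-1 is Mm.
Every other individual is either homozygous by phenotype or has at least one consistent homozygous assignment, so the count is 5.

5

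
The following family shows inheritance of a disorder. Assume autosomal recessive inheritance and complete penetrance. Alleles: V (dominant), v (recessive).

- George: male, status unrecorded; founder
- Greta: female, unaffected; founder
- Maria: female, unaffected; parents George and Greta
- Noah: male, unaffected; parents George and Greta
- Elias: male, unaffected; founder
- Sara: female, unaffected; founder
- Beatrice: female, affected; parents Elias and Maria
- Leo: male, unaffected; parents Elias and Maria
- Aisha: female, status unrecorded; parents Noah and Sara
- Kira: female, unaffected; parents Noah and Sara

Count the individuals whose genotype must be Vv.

2

Obligate heterozygotes: Maria is unaffected so carries V and passed v to Beatrice (vv), so Maria is Vv; Elias is unaffected so carries V and passed v to Beatrice (vv), so Elias is Vv.
Every other individual is either homozygous by phenotype or has at least one consistent homozygous assignment, so the count is 2.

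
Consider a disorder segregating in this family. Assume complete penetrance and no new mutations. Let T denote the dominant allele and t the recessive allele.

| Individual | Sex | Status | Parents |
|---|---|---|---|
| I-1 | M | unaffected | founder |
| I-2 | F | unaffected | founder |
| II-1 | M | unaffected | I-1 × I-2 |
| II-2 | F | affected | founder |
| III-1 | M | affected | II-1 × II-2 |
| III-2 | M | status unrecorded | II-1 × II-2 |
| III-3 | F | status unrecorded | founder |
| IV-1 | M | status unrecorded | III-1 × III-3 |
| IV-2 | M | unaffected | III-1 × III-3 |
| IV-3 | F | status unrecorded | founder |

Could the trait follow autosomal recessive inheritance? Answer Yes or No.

A consistent assignment under autosomal recessive exists: I-1 TT, I-2 Tt, II-1 Tt, II-2 tt, III-1 tt, III-2 Tt, III-3 TT, IV-1 Tt, IV-2 Tt, IV-3 TT.
In this assignment every recorded phenotype matches its genotype and every non-founder's genotype is obtainable from its parents' genotypes, so the pedigree is consistent.

Yes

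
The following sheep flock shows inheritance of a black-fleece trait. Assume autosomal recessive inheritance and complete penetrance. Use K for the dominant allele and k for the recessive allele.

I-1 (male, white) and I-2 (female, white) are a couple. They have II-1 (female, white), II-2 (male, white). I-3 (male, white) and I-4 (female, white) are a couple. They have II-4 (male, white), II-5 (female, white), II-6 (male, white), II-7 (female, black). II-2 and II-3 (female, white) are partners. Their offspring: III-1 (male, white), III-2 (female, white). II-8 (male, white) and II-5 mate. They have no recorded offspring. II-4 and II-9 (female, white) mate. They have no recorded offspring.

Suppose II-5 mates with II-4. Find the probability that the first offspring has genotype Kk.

I-3 is white so carries K and passed k to II-7 (kk), so I-3 is Kk.
I-4 is white so carries K and passed k to II-7 (kk), so I-4 is Kk.
II-5 is a white offspring of I-3 (Kk) × I-4 (Kk), whose cross gives 1/4 KK : 1/2 Kk : 1/4 kk; conditioning on being white, II-5 is KK with probability 1/3, Kk with probability 2/3.
II-4 is a white offspring of I-3 (Kk) × I-4 (Kk), whose cross gives 1/4 KK : 1/2 Kk : 1/4 kk; conditioning on being white, II-4 is KK with probability 1/3, Kk with probability 2/3.
Summing over parental genotype combinations, P(offspring has genotype Kk) = 2/9·1/2 + 2/9·1/2 + 4/9·1/2 = 4/9.

4/9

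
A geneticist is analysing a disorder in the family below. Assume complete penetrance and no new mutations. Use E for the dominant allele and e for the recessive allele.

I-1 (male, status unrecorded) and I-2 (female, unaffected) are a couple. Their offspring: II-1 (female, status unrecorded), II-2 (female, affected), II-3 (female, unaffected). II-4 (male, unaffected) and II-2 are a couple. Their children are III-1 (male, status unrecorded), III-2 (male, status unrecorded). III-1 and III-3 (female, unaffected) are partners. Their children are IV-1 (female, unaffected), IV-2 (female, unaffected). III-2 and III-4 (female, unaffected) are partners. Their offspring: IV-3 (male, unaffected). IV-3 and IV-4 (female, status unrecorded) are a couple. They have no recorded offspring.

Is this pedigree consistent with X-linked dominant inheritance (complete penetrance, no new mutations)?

No

No assignment of genotypes under X-linked dominant satisfies every parent–offspring relationship, so the pedigree is inconsistent.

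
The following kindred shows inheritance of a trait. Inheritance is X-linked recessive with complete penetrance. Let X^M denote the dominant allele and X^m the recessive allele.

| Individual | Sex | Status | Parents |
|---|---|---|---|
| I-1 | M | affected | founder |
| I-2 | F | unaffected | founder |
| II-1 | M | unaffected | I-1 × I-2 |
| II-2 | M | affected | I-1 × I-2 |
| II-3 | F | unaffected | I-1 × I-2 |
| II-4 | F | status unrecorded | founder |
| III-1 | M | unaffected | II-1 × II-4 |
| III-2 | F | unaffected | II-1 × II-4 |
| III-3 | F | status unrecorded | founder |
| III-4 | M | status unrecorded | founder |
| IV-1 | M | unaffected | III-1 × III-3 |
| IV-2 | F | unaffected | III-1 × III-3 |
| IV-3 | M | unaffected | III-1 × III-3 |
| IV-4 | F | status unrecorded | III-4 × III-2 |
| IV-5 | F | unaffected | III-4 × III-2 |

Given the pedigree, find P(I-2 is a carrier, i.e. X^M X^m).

1

I-2 is unaffected so carries M and passed m to II-2 (X^m Y), so I-2 is X^M X^m, giving P(X^M X^m) = 1.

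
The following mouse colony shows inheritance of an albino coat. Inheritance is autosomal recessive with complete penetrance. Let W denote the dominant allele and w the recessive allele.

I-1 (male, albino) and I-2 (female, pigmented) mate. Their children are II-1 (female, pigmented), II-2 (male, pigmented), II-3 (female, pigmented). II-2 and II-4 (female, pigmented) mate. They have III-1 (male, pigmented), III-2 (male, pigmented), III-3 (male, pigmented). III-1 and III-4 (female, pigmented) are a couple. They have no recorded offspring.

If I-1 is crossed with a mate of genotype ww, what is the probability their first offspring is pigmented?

I-1 is albino, so I-1 is ww.
The cross gives 1 ww, so P(offspring is pigmented) = 0.

0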